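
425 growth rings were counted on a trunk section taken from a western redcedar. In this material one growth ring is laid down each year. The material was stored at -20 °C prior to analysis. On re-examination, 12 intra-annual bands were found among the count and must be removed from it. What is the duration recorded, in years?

413 years

Adjusted count: 425 − 12 = 413 growth rings.
At one growth ring per year, that is 413 years.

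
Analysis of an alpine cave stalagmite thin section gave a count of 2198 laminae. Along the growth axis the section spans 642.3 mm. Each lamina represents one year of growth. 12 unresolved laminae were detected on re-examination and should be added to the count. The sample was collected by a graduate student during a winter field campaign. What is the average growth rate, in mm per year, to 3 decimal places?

0.291 mm per year

True lamina count = 2198 + 12 = 2210.
Extension rate ≈ 642.3 / 2210 = 0.291 mm per year.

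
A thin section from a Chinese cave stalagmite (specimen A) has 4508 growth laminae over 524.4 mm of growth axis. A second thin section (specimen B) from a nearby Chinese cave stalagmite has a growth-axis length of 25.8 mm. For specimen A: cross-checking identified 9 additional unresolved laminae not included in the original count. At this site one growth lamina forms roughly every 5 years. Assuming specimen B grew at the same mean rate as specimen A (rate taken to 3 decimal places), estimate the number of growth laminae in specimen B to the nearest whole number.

Specimen A: after corrections the count is 4508 + 9 = 4517 growth laminae.
Specimen A: multiplying by 5 years per growth lamina: 4517 × 5 = 22585 years.
A: 524.4 mm over 22585 years gives 524.4 / 22585 ≈ 0.023 mm/yr.
B spans 25.8 / 0.023 = 1121.74 years; at 5 years per growth lamina that is 1121.74 / 5 ≈ 224 growth laminae.

224 growth laminae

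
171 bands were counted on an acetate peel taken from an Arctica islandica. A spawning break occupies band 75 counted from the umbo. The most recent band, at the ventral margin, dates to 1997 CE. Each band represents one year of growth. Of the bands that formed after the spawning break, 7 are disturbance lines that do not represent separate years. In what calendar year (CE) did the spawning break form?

The spawning break sits at band 75 from the umbo, so 171 − 75 = 96 bands formed after it.
Excluding 7 false bands: 96 − 7 = 89.
1997 − 89 = 1908 CE.

1908 CE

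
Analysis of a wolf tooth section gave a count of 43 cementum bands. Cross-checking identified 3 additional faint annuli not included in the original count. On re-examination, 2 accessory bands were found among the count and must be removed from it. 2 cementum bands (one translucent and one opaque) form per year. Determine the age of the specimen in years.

Adjusted count: 43 − 2 + 3 = 44 cementum bands.
Dividing by 2 cementum bands per year: 44 / 2 = 22 years.

22 years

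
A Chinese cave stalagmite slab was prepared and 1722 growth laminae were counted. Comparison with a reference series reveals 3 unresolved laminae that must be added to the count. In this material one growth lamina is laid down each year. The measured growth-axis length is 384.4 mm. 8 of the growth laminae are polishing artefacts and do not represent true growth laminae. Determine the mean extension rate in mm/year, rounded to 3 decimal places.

After corrections the count is 1722 − 8 + 3 = 1717 growth laminae.
Mean rate = 384.4 mm / 1717 years ≈ 0.224 mm/year.

0.224 mm/year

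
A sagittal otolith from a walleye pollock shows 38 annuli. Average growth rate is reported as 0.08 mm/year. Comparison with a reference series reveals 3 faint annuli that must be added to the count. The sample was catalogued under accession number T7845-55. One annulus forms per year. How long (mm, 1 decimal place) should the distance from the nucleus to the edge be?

3.3 mm

True annulus count = 38 + 3 = 41.
41 years at 0.08 mm/year gives 0.08 × 41 = 3.3 mm.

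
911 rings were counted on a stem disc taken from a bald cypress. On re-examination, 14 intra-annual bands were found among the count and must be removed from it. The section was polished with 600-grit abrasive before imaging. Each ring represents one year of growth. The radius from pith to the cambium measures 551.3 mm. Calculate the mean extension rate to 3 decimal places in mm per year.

0.615 mm per year

After corrections the count is 911 − 14 = 897 rings.
Extension rate ≈ 551.3 / 897 = 0.615 mm per year.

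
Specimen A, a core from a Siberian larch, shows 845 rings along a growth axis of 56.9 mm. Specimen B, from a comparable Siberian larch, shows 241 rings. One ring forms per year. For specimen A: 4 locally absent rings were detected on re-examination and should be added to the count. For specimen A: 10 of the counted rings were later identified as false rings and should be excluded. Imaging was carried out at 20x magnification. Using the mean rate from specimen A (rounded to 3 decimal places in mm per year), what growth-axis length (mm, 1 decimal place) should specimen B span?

16.4 mm

Specimen A: correcting the raw count gives 845 − 10 + 4 = 839 true rings.
A: 56.9 mm over 839 years gives 56.9 / 839 ≈ 0.068 mm per year.
For B, 0.068 mm/year × 241 years = 16.4 mm.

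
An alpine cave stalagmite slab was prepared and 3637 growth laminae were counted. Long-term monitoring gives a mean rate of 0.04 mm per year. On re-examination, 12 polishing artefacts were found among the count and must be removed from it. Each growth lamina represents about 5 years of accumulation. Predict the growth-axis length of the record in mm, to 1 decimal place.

True growth lamina count = 3637 − 12 = 3625.
At 5 years per growth lamina, 3625 × 5 = 18125 years.
Predicted length = 0.04 mm/year × 18125 years = 725.0 mm.

725.0 mm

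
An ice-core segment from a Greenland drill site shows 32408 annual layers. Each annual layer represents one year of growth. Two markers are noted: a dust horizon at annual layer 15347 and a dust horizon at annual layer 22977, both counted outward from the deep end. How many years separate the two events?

7630 yr

22977 − 15347 = 7630 annual layers lie between the two events.
At one annual layer per year, 7630 years elapsed between them.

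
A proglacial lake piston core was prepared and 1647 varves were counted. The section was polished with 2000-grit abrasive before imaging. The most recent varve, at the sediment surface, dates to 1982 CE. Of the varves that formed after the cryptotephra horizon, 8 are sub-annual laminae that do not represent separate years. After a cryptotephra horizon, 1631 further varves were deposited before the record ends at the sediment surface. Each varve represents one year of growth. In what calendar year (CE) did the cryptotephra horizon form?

1631 varves formed after the cryptotephra horizon.
Excluding 8 false varves: 1631 − 8 = 1623.
1982 − 1623 = 359 CE.

359 CE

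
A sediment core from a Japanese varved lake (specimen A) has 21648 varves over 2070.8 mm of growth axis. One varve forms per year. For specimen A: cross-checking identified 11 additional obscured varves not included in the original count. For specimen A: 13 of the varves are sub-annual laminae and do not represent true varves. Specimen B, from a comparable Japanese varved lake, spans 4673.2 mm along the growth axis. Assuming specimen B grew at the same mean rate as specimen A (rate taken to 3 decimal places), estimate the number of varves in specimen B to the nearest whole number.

Specimen A: correcting the raw count gives 21648 − 13 + 11 = 21646 true varves.
A: Mean rate = 2070.8 mm / 21646 years ≈ 0.096 mm/year.
For B, 4673.2 / 0.096 = 48679.17 years ≈ 48679 varves.

48679 varves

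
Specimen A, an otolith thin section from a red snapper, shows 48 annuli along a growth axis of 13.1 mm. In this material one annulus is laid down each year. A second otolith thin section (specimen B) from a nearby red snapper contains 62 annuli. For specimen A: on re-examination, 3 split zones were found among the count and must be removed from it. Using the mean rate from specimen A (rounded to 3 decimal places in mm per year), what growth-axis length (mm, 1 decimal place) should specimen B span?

Specimen A: after corrections the count is 48 − 3 = 45 annuli.
A: Extension rate ≈ 13.1 / 45 = 0.291 mm/yr.
Length of B = 0.291 × 62 = 18.0 mm.

18.0 mm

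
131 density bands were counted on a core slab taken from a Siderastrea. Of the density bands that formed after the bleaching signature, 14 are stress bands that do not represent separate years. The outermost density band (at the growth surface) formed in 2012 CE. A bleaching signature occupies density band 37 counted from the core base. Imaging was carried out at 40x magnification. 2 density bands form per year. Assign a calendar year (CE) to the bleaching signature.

1972 CE

131 − 37 = 94 density bands lie beyond the bleaching signature toward the growth surface.
Excluding 14 false density bands: 94 − 14 = 80.
With 2 density bands per year, 80 / 2 = 40 years.
The density band at the growth surface is 2012 CE, so the bleaching signature dates to 2012 − 40 = 1972 CE.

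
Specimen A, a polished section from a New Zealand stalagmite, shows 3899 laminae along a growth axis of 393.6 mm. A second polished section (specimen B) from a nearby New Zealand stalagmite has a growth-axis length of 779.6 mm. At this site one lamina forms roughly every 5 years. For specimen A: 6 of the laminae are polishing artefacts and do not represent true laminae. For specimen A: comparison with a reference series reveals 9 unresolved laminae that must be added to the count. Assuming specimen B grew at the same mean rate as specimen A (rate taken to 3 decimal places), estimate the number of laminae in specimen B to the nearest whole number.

7796 laminae

Specimen A: adjusted count: 3899 − 6 + 9 = 3902 laminae.
Specimen A: at 5 years per lamina, 3902 × 5 = 19510 years.
A: 393.6 mm over 19510 years gives 393.6 / 19510 ≈ 0.020 mm per year.
For B, 779.6 / 0.020 = 38980.00 years; at 5 years per lamina that is 38980.00 / 5 ≈ 7796 laminae.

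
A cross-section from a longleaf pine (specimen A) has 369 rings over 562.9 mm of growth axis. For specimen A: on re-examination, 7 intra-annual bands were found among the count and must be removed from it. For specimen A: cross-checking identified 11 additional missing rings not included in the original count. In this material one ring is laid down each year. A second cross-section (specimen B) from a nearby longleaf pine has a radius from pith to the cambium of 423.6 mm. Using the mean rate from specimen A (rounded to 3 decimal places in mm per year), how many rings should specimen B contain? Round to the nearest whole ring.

281 rings

Specimen A: correcting the raw count gives 369 − 7 + 11 = 373 true rings.
A: Mean rate = 562.9 mm / 373 years ≈ 1.509 mm/yr.
B spans 423.6 / 1.509 = 280.72 years ≈ 281 rings.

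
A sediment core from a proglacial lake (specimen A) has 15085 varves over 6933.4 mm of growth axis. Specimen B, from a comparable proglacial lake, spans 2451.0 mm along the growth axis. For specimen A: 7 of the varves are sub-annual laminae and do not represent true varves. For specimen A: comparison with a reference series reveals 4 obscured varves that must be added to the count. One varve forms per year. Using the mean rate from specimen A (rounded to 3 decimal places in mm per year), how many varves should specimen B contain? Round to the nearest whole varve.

5328 varves

Specimen A: correcting the raw count gives 15085 − 7 + 4 = 15082 true varves.
A: Extension rate ≈ 6933.4 / 15082 = 0.460 mm/yr.
For B, 2451.0 / 0.460 = 5328.26 years ≈ 5328 varves.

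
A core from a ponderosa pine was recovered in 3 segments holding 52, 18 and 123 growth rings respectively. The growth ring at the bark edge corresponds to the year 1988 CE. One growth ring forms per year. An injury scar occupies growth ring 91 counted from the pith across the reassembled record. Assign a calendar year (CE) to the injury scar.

1886 CE

Total growth rings = 52 + 18 + 123 = 193.
The injury scar sits at growth ring 91 from the pith, so 193 − 91 = 102 growth rings formed after it.
1988 − 102 = 1886 CE.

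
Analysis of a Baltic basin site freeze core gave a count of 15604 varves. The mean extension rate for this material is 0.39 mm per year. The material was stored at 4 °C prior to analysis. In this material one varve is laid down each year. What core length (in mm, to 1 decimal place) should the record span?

15604 years of growth are recorded.
Predicted length = 0.39 mm/year × 15604 years = 6085.6 mm.

6085.6 mm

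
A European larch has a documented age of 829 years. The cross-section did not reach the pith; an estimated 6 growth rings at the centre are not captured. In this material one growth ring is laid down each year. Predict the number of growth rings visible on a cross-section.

823 growth rings

Expected growth rings over 829 years: 829.
829 − 6 missed = 823 growth rings expected in the prepared section.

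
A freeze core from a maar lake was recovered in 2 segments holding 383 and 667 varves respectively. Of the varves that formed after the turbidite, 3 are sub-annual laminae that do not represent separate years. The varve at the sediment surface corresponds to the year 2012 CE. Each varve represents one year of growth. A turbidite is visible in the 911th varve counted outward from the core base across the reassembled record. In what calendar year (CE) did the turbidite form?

1876 CE

Total varves = 383 + 667 = 1050.
1050 − 911 = 139 varves lie beyond the turbidite toward the sediment surface.
Excluding 3 false varves: 139 − 3 = 136.
The varve at the sediment surface is 2012 CE, so the turbidite dates to 2012 − 136 = 1876 CE.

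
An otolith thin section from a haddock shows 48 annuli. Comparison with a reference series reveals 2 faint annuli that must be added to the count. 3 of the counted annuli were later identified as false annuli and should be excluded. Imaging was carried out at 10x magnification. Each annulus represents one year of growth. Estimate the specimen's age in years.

47 years

True annulus count = 48 − 3 + 2 = 47.
One annulus per year makes the duration 47 years.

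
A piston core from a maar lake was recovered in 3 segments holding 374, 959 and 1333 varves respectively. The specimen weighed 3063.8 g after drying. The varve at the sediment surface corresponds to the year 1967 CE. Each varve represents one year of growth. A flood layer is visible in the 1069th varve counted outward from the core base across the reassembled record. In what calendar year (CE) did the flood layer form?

370 CE

Total varves = 374 + 959 + 1333 = 2666.
The flood layer sits at varve 1069 from the core base, so 2666 − 1069 = 1597 varves formed after it.
Counting back 1597 years from 1967 CE places the flood layer in 1967 − 1597 = 370 CE.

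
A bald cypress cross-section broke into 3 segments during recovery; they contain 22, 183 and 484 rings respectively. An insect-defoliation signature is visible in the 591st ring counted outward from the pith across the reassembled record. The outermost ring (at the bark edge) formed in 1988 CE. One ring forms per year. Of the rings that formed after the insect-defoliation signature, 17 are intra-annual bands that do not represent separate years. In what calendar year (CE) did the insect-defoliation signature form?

Total rings = 22 + 183 + 484 = 689.
The insect-defoliation signature sits at ring 591 from the pith, so 689 − 591 = 98 rings formed after it.
Removing the 17 false rings leaves 98 − 17 = 81 true rings beyond the insect-defoliation signature.
1988 − 81 = 1907 CE.

1907 CE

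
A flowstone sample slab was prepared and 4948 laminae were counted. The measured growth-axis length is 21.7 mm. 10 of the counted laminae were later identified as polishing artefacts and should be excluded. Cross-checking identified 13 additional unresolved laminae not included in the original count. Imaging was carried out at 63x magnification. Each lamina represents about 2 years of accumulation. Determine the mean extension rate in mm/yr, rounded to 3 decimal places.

0.002 mm/yr

True lamina count = 4948 − 10 + 13 = 4951.
4951 laminae at 2 years each span 4951 × 2 = 9902 years.
Mean rate = 21.7 mm / 9902 years ≈ 0.002 mm/yr.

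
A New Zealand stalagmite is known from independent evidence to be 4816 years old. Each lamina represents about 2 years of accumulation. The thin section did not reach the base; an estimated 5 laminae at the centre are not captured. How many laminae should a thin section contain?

2403 laminae

At 2 years per lamina, 4816 / 2 = 2408 laminae are expected.
Subtracting the 5 laminae not captured gives 2408 − 5 = 2403 laminae in the record.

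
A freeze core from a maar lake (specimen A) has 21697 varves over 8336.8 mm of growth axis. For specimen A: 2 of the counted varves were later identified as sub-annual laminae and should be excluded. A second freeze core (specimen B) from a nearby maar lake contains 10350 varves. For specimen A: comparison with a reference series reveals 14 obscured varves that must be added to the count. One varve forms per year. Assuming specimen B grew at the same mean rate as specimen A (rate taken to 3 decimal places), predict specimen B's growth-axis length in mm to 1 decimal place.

Specimen A: adjusted count: 21697 − 2 + 14 = 21709 varves.
A: Extension rate ≈ 8336.8 / 21709 = 0.384 mm per year.
Length of B = 0.384 × 10350 = 3974.4 mm.

3974.4 mm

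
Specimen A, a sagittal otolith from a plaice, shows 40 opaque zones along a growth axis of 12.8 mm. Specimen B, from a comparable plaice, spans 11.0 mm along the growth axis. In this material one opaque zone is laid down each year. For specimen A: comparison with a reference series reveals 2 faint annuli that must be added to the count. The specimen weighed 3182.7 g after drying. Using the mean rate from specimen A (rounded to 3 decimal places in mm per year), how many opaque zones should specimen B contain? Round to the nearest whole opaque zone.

36 opaque zones

Specimen A: correcting the raw count gives 40 + 2 = 42 true opaque zones.
A: Mean rate = 12.8 mm / 42 years ≈ 0.305 mm/yr.
Specimen B: 11.0 mm / 0.305 mm per year = 36.07 years ≈ 36 opaque zones.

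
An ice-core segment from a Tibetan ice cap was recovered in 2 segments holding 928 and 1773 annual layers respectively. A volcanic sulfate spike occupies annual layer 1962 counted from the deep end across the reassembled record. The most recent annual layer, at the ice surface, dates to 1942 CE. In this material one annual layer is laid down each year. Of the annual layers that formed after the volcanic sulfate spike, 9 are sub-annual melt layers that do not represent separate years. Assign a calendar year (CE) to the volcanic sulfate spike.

Total annual layers = 928 + 1773 = 2701.
2701 − 1962 = 739 annual layers lie beyond the volcanic sulfate spike toward the ice surface.
Excluding 9 false annual layers: 739 − 9 = 730.
Counting back 730 years from 1942 CE places the volcanic sulfate spike in 1942 − 730 = 1212 CE.

1212 CE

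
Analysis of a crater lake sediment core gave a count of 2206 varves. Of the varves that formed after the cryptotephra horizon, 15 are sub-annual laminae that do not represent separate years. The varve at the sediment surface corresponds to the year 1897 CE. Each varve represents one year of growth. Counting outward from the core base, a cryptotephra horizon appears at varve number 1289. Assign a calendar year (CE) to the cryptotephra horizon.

2206 − 1289 = 917 varves lie beyond the cryptotephra horizon toward the sediment surface.
Removing the 15 false varves leaves 917 − 15 = 902 true varves beyond the cryptotephra horizon.
1897 − 902 = 995 CE.

995 CE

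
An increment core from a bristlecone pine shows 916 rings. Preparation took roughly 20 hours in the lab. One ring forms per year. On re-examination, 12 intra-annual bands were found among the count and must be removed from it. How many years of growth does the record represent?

904 years

After corrections the count is 916 − 12 = 904 rings.
One ring per year makes the duration 904 years.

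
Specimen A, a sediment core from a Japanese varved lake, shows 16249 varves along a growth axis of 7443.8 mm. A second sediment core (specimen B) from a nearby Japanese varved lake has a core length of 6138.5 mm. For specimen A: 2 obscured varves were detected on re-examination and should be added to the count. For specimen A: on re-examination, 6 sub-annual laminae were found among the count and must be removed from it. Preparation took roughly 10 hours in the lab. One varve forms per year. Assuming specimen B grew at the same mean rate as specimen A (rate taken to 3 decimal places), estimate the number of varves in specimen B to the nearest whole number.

13403 varves

Specimen A: adjusted count: 16249 − 6 + 2 = 16245 varves.
A: 7443.8 mm over 16245 years gives 7443.8 / 16245 ≈ 0.458 mm per year.
B spans 6138.5 / 0.458 = 13402.84 years ≈ 13403 varves.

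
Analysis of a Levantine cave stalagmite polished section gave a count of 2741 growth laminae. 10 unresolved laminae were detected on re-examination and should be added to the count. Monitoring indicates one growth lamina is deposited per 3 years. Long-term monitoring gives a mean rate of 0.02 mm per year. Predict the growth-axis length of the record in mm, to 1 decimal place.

Correcting the raw count gives 2741 + 10 = 2751 true growth laminae.
At 3 years per growth lamina, 2751 × 3 = 8253 years.
Predicted length = 0.02 mm/year × 8253 years = 165.1 mm.

165.1 mm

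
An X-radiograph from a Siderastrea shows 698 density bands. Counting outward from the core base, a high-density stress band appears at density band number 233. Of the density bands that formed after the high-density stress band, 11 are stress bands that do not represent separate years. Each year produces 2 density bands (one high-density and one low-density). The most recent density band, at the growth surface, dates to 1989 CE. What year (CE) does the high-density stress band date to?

1762 CE

698 − 233 = 465 density bands lie beyond the high-density stress band toward the growth surface.
465 − 11 false = 454 true density bands after the high-density stress band.
Dividing by 2 density bands per year: 454 / 2 = 227 years.
Counting back 227 years from 1989 CE places the high-density stress band in 1989 − 227 = 1762 CE.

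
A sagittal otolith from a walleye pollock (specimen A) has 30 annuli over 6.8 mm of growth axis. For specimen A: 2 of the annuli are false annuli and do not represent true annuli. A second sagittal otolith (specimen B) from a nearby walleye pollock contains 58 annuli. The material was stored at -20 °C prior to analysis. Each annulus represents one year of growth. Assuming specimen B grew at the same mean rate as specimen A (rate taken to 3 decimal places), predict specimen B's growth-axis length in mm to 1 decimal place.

14.1 mm

Specimen A: after corrections the count is 30 − 2 = 28 annuli.
A: Extension rate ≈ 6.8 / 28 = 0.243 mm per year.
B's length ≈ 0.243 × 58 = 14.1 mm.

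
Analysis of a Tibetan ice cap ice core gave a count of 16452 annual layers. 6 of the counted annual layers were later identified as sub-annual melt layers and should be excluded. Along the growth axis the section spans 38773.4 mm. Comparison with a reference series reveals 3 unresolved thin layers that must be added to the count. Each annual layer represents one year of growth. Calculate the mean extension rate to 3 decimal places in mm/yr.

True annual layer count = 16452 − 6 + 3 = 16449.
38773.4 mm over 16449 years gives 38773.4 / 16449 ≈ 2.357 mm/yr.

2.357 mm/yr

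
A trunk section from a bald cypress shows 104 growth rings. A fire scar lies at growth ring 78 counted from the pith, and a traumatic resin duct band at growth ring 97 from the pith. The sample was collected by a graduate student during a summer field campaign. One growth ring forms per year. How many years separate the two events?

97 − 78 = 19 growth rings lie between the two events.
That is 19 years at one growth ring per year.

19 yr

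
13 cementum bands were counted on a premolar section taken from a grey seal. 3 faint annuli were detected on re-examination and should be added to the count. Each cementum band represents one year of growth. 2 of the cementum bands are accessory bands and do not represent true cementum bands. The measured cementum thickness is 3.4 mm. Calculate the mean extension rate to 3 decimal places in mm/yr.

0.243 mm/yr

True cementum band count = 13 − 2 + 3 = 14.
Extension rate ≈ 3.4 / 14 = 0.243 mm/yr.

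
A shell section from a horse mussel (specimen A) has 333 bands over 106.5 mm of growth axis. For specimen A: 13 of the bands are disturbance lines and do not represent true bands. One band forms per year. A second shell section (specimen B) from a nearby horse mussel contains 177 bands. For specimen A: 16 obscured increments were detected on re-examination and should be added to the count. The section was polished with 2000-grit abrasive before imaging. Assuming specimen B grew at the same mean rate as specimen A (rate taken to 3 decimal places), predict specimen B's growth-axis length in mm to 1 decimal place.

Specimen A: true band count = 333 − 13 + 16 = 336.
A: Extension rate ≈ 106.5 / 336 = 0.317 mm per year.
For B, 0.317 mm/year × 177 years = 56.1 mm.

56.1 mm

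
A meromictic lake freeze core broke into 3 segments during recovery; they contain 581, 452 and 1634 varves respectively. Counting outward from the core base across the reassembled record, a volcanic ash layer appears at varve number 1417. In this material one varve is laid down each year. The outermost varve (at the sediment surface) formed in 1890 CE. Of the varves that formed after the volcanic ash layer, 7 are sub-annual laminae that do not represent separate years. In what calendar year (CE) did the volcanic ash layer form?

647 CE

Total varves = 581 + 452 + 1634 = 2667.
The volcanic ash layer sits at varve 1417 from the core base, so 2667 − 1417 = 1250 varves formed after it.
Excluding 7 false varves: 1250 − 7 = 1243.
Counting back 1243 years from 1890 CE places the volcanic ash layer in 1890 − 1243 = 647 CE.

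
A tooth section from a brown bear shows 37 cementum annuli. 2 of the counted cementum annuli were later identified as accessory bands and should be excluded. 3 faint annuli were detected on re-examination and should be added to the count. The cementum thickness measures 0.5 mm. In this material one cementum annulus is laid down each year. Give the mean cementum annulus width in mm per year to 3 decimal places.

After corrections the count is 37 − 2 + 3 = 38 cementum annuli.
Mean rate = 0.5 mm / 38 years ≈ 0.013 mm per year.

0.013 mm per year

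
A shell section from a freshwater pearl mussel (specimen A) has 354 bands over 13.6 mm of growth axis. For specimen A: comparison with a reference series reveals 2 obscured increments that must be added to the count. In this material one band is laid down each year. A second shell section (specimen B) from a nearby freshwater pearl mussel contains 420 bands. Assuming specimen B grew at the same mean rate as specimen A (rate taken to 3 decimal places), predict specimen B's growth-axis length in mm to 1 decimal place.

Specimen A: correcting the raw count gives 354 + 2 = 356 true bands.
A: 13.6 mm over 356 years gives 13.6 / 356 ≈ 0.038 mm per year.
For B, 0.038 mm/year × 420 years = 16.0 mm.

16.0 mm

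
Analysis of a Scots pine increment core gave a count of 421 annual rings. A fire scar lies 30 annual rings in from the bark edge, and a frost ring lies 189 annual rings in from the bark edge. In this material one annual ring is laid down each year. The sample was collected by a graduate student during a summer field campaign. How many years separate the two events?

189 − 30 = 159 annual rings lie between the two events.
That is 159 years at one annual ring per year.

159 yr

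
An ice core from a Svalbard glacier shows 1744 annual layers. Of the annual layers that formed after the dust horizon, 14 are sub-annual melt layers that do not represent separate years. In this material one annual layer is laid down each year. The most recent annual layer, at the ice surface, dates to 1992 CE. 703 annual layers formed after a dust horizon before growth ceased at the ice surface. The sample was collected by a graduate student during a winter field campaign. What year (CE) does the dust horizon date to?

703 annual layers formed after the dust horizon.
Excluding 14 false annual layers: 703 − 14 = 689.
The annual layer at the ice surface is 1992 CE, so the dust horizon dates to 1992 − 689 = 1303 CE.

1303 CE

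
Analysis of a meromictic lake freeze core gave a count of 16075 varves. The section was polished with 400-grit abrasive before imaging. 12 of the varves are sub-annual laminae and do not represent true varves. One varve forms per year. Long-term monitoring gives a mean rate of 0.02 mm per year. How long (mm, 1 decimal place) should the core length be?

321.3 mm

Adjusted count: 16075 − 12 = 16063 varves.
16063 years at 0.02 mm/year gives 0.02 × 16063 = 321.3 mm.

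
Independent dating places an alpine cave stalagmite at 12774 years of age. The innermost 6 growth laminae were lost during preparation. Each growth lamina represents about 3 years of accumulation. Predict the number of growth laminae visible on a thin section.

4252 growth laminae

At 3 years per growth lamina, 12774 / 3 = 4258 growth laminae are expected.
4258 − 6 missed = 4252 growth laminae expected in the prepared section.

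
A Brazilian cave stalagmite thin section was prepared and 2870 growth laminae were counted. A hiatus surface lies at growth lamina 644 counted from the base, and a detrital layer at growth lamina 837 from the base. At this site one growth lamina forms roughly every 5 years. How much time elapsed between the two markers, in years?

837 − 644 = 193 growth laminae lie between the two events.
At 5 years per growth lamina, 193 × 5 = 965 years.

965 yr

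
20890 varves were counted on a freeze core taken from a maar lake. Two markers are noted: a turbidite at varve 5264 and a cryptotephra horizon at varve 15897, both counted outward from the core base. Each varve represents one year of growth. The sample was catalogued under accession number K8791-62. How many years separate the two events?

10633 yr

15897 − 5264 = 10633 varves lie between the two events.
At one varve per year, 10633 years elapsed between them.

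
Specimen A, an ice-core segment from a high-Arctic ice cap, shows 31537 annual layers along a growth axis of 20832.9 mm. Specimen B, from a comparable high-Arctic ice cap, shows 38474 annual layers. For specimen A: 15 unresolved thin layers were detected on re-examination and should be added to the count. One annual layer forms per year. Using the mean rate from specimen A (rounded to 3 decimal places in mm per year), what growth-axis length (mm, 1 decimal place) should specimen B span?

Specimen A: correcting the raw count gives 31537 + 15 = 31552 true annual layers.
A: 20832.9 mm over 31552 years gives 20832.9 / 31552 ≈ 0.660 mm per year.
B's length ≈ 0.660 × 38474 = 25392.8 mm.

25392.8 mm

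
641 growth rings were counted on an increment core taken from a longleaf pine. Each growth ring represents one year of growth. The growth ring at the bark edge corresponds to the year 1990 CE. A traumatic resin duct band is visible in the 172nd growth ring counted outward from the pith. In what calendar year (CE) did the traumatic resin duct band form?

1521 CE

641 − 172 = 469 growth rings lie beyond the traumatic resin duct band toward the bark edge.
Counting back 469 years from 1990 CE places the traumatic resin duct band in 1990 − 469 = 1521 CE.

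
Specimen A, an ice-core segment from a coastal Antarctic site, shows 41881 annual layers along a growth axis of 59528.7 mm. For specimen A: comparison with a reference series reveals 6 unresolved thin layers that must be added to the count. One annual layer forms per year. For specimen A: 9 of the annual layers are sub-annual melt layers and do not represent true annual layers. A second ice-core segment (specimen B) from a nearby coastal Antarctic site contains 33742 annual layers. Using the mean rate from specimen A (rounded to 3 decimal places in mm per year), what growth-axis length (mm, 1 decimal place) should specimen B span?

Specimen A: correcting the raw count gives 41881 − 9 + 6 = 41878 true annual layers.
A: Mean rate = 59528.7 mm / 41878 years ≈ 1.421 mm per year.
Length of B = 1.421 × 33742 = 47947.4 mm.

47947.4 mm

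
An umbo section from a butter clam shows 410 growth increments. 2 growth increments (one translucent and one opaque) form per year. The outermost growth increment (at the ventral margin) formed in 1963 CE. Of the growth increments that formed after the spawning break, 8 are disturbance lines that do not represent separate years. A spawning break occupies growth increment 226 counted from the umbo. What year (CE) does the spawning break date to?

1875 CE

410 − 226 = 184 growth increments lie beyond the spawning break toward the ventral margin.
Excluding 8 false growth increments: 184 − 8 = 176.
With 2 growth increments per year, 176 / 2 = 88 years.
1963 − 88 = 1875 CE.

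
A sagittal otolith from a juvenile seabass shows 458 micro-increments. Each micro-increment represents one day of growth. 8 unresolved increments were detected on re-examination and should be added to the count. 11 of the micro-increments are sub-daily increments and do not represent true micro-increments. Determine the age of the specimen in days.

True micro-increment count = 458 − 11 + 8 = 455.
One micro-increment per day makes the duration 455 days.

455 d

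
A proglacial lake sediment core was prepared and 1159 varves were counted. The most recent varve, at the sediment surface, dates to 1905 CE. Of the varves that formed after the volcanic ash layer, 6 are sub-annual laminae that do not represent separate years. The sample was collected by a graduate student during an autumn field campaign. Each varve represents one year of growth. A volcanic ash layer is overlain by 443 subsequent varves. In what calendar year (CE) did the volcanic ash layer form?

443 varves post-date the volcanic ash layer.
443 − 6 false = 437 true varves after the volcanic ash layer.
Counting back 437 years from 1905 CE places the volcanic ash layer in 1905 − 437 = 1468 CE.

1468 CE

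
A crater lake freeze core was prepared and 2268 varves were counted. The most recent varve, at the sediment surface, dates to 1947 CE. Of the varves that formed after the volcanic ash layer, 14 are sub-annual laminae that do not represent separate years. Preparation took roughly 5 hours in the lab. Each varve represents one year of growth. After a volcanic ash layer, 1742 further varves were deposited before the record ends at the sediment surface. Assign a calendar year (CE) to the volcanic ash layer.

There are 1742 varves younger than the volcanic ash layer.
Excluding 14 false varves: 1742 − 14 = 1728.
Counting back 1728 years from 1947 CE places the volcanic ash layer in 1947 − 1728 = 219 CE.

219 CE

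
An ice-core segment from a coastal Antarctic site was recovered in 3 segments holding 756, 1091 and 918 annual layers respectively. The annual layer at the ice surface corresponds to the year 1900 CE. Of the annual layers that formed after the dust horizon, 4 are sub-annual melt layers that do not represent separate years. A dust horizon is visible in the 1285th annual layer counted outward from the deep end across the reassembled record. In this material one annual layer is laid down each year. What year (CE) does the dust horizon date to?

Total annual layers = 756 + 1091 + 918 = 2765.
The dust horizon sits at annual layer 1285 from the deep end, so 2765 − 1285 = 1480 annual layers formed after it.
1480 − 4 false = 1476 true annual layers after the dust horizon.
Counting back 1476 years from 1900 CE places the dust horizon in 1900 − 1476 = 424 CE.

424 CE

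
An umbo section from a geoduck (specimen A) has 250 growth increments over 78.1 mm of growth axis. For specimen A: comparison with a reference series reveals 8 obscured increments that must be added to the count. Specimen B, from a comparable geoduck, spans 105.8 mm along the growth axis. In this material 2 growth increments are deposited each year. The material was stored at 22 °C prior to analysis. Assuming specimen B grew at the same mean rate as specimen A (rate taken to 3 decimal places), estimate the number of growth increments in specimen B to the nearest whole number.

350 growth increments

Specimen A: correcting the raw count gives 250 + 8 = 258 true growth increments.
Specimen A: with 2 growth increments per year, 258 / 2 = 129 years.
A: Extension rate ≈ 78.1 / 129 = 0.605 mm/year.
B spans 105.8 / 0.605 = 174.88 years; at 2 growth increments per year that is 174.88 × 2 ≈ 350 growth increments.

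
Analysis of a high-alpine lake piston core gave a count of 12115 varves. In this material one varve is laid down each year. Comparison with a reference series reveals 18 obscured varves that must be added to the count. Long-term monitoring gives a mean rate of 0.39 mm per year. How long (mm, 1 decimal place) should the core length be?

4731.9 mm

After corrections the count is 12115 + 18 = 12133 varves.
Length ≈ 0.39 × 12133 = 4731.9 mm.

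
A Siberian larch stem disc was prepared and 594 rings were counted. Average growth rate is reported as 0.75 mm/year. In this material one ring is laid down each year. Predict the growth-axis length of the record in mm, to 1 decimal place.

The record spans 594 years at 0.75 mm per year.
Length ≈ 0.75 × 594 = 445.5 mm.

445.5 mm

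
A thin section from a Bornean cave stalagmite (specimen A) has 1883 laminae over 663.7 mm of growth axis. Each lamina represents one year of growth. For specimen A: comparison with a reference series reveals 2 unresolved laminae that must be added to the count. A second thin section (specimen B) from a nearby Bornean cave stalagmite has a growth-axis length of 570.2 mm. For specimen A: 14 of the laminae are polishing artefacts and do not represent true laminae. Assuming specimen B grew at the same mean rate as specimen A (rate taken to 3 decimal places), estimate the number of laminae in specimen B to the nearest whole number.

1606 laminae

Specimen A: true lamina count = 1883 − 14 + 2 = 1871.
A: Mean rate = 663.7 mm / 1871 years ≈ 0.355 mm/yr.
Specimen B: 570.2 mm / 0.355 mm per year = 1606.20 years ≈ 1606 laminae.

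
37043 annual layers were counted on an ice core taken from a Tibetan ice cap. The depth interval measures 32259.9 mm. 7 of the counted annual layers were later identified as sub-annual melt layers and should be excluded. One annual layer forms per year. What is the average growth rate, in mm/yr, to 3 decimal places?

Correcting the raw count gives 37043 − 7 = 37036 true annual layers.
Mean rate = 32259.9 mm / 37036 years ≈ 0.871 mm/yr.

0.871 mm/yr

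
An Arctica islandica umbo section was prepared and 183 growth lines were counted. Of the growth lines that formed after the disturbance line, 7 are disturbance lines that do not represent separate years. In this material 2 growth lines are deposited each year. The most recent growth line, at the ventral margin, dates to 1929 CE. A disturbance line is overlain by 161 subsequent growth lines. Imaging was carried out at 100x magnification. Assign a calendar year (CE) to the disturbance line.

There are 161 growth lines younger than the disturbance line.
Excluding 7 false growth lines: 161 − 7 = 154.
154 growth lines at 2 per year is 154 / 2 = 77 years.
The growth line at the ventral margin is 1929 CE, so the disturbance line dates to 1929 − 77 = 1852 CE.

1852 CE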